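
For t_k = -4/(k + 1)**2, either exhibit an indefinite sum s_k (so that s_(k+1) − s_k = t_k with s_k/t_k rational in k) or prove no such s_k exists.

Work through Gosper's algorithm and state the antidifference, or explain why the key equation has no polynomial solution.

Ratio r(k) = (k + 1)**2/(k + 2)**2.
Normal form (A,B,C) = (k**2 + 2*k + 1, k**2 + 4*k + 4, 1).
f must satisfy (k**2 + 2*k + 1)·f(k+1) − (k**2 + 2*k + 1)·f(k) = 1.
Bound: deg f ≤ 0.
Put f(k) = c0: A·f(k+1) − B(k−1)·f(k) − C = -1; need -1 = 0 — inconsistent ⇒ no f, not summable.

no hypergeometric antidifference exists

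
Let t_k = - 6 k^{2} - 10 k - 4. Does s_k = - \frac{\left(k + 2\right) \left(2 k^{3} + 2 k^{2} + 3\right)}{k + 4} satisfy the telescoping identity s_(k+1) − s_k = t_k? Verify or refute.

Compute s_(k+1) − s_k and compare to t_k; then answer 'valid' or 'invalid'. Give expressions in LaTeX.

Invalid: residual \frac{2 \left(4 k^{3} + 32 k^{2} + 44 k + 13\right)}{k^{2} + 9 k + 20} ≠ 0.

s_(k+1) = -(k + 3)*(2*(k + 1)**3 + 2*(k + 1)**2 + 3)/(k + 5)
s_(k+1) − s_k = 2*(-3*k**4 - 28*k**3 - 75*k**2 - 74*k - 27)/(k**2 + 9*k + 20)
(s_(k+1) − s_k) − t_k = 2*(4*k**3 + 32*k**2 + 44*k + 13)/(k**2 + 9*k + 20)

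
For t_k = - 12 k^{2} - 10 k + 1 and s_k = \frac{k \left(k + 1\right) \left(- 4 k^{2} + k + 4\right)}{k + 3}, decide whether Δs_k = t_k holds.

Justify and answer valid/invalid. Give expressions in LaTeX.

s_(k+1) = (k + 1)*(k + 2)*(k - 4*(k + 1)**2 + 5)/(k + 4)
s_(k+1) − s_k = (-12*k**4 - 78*k**3 - 119*k**2 - 47*k + 6)/(k**2 + 7*k + 12)
(s_(k+1) − s_k) − t_k = 2*(8*k**3 + 47*k**2 + 33*k - 3)/(k**2 + 7*k + 12)

Invalid: residual \frac{2 \left(8 k^{3} + 47 k^{2} + 33 k - 3\right)}{k^{2} + 7 k + 12} ≠ 0.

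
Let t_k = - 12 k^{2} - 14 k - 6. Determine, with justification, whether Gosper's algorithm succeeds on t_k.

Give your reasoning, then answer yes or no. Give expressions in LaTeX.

Ratio r(k) = (6*k**2 + 19*k + 16)/(6*k**2 + 7*k + 3).
A = 1, B = 1, C = k**2 + 7*k/6 + 1/2.
f must satisfy (1)·f(k+1) − (1)·f(k) = k**2 + 7*k/6 + 1/2.
deg f ≤ 3 (via 0,0,2).
Solve for f: f(k) = k*(4*k**2 + k + 1)/12 (degree 3 ≤ 3).
Then R = B(k−1)f/C = k*(4*k**2 + k + 1)/(2*(6*k**2 + 7*k + 3)), so s_k = R(k)·t_k = k*(-4*k**2 - k - 1).
Check: Δs_k = -12*k**2 - 14*k - 6. ✓

Yes. s_k = k \left(- 4 k^{2} - k - 1\right).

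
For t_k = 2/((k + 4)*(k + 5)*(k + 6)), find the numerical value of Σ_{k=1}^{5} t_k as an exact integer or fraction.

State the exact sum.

Step 1: r(k) = (k + 4)/(k + 7).
A = k + 4, B = k + 7, C = 1.
Solve (k + 4)·f(k+1) − (k + 6)·f(k) = 1.
Bound: deg f ≤ 2.
Coefficient equations give f(k) = k*(k + 9)/40.
Get s_k = R·t_k = k*(k + 9)/(20*(k + 4)*(k + 5)) with R(k) = B(k−1)f(k)/C(k) = k*(k + 6)*(k + 9)/40.
s_(k+1) − s_k = 2/(k**3 + 15*k**2 + 74*k + 120) = t_k.
Σ_(k=1)^(5) t_k = s_(6) − s_(1) = 9/220 − (1/60) = 4/165.

Σ = 4/165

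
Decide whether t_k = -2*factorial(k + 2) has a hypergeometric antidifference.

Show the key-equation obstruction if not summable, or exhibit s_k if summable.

t_(k+1)/t_k = k + 3.
Gosper form: A/B · C(k+1)/C(k) with A=k + 3, B=1, C=1.
Need (k + 3)·f(k+1) − (1)·f(k) = 1.
deg f ≤ -1 (via 1,0,0).
Negative degree bound (-1): no f exists, t_k not Gosper-summable.

No — key equation has no polynomial f.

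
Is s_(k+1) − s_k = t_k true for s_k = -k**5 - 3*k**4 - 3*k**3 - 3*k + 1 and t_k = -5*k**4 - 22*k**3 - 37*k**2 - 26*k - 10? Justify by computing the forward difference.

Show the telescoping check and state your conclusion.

s_(k+1) = -3*k - (k + 1)**5 - 3*(k + 1)**4 - 3*(k + 1)**3 - 2
s_(k+1) − s_k = -5*k**4 - 22*k**3 - 37*k**2 - 26*k - 10
(s_(k+1) − s_k) − t_k = 0

Valid: the claim telescopes to t_k.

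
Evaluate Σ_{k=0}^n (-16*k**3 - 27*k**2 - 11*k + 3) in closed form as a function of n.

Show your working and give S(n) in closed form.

S(n) = -4*n**4 - 17*n**3 - 23*n**2 - 7*n + 3

Ratio r(k) = (16*k**3 + 75*k**2 + 113*k + 51)/(16*k**3 + 27*k**2 + 11*k - 3).
Take A(k)=1, B(k)=1, C(k)=k**3 + 27*k**2/16 + 11*k/16 - 3/16.
Solve (1)·f(k+1) − (1)·f(k) = k**3 + 27*k**2/16 + 11*k/16 - 3/16.
From deg A=0, deg B=0, deg C=3: d=4.
Match coefficients ⇒ f(k) = k*(4*k**3 + k**2 - 4*k - 4)/16.
So s_k = (B(k−1)f/C)·t_k = (k*(4*k**3 + k**2 - 4*k - 4)/(16*k**3 + 27*k**2 + 11*k - 3))·t_k = k*(-4*k**3 - k**2 + 4*k + 4).
Check: Δs_k = -16*k**3 - 27*k**2 - 11*k + 3. ✓
Evaluate: s_(n+1) = -4*n**4 - 17*n**3 - 23*n**2 - 7*n + 3; subtract s_(0) = 0 ⇒ S(n) = -4*n**4 - 17*n**3 - 23*n**2 - 7*n + 3.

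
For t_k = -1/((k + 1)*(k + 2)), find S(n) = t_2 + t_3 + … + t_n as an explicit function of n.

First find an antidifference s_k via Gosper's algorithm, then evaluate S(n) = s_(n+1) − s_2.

S(n) = (1 - n)/(3*(n + 2))

Compute t_(k+1)/t_k: get (k + 1)/(k + 3).
Factor: A=k + 1; B=k + 3; C=1.
Key eq: (k + 1)·f(k+1) = (k + 2)·f(k) + (1).
d = 1 from the (1,1,0) case.
Solve for f: f(k) = k (degree 1 ≤ 1).
R(k) = B(k−1)·f(k)/C(k) = k*(k + 2); s_k = R·t_k = -k/(k + 1).
Verify: -1/(k**2 + 3*k + 2) matches t_k.
Telescope: S(n) = s_(n+1) − s_(2) = (-n - 1)/(n + 2) − (-2/3) = (1 - n)/(3*(n + 2)).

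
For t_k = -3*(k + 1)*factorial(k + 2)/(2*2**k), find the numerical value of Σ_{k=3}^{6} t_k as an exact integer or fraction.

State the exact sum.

Ratio r(k) = (k + 2)*(k + 3)/(2*(k + 1)).
Gosper form: A/B · C(k+1)/C(k) with A=k/2 + 3/2, B=1, C=k + 1.
Key eq: (k/2 + 3/2)·f(k+1) = (1)·f(k) + (k + 1).
d = 0 from the (1,0,1) case.
Coefficient equations give f(k) = 2.
Certificate R = B(k−1)f/C = 2/(k + 1) gives s_k = -3*factorial(k + 2)/2**k.
Δs = -3*(k + 1)*factorial(k + 2)/(2*2**k), as required.
Σ_(k=3)^(6) t_k = s_(7) − s_(3) = -8505 − (-45) = -8460.

Σ = -8460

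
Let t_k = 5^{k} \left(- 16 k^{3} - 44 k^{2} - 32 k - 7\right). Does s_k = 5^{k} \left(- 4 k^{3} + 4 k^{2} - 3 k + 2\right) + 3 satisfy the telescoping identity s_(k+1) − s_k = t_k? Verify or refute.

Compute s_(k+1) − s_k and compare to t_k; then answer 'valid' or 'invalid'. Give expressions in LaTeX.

Valid: the claim telescopes to t_k.

s_(k+1) = 5**(k + 1)*(-3*k - 4*(k + 1)**3 + 4*(k + 1)**2 - 1) + 3
s_(k+1) − s_k = 5**k*(-16*k**3 - 44*k**2 - 32*k - 7)
(s_(k+1) − s_k) − t_k = 0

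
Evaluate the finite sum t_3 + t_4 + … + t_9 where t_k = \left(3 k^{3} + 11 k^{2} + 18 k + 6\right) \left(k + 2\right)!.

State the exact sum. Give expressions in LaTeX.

Σ = 138910461120

Step 1: r(k) = (3*k**4 + 29*k**3 + 109*k**2 + 185*k + 114)/(3*k**3 + 11*k**2 + 18*k + 6).
Normal form (A,B,C) = (k + 3, 1, k**3 + 11*k**2/3 + 6*k + 2).
Key eq: (k + 3)·f(k+1) = (1)·f(k) + (k**3 + 11*k**2/3 + 6*k + 2).
From deg A=1, deg B=0, deg C=3: d=2.
A polynomial solution: f(k) = k*(3*k - 1)/3.
Get s_k = R·t_k = k*(3*k - 1)*factorial(k + 2) with R(k) = B(k−1)f(k)/C(k) = k*(3*k - 1)/(3*k**3 + 11*k**2 + 18*k + 6).
Δs = (3*k**3 + 11*k**2 + 18*k + 6)*factorial(k + 2), as required.
Evaluate s at k=10 and k=3: 138910464000 and 2880; difference 138910461120.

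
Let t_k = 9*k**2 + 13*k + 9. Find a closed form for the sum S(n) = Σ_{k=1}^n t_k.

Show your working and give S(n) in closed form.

The ratio is (9*k**2 + 31*k + 31)/(9*k**2 + 13*k + 9).
A = 1, B = 1, C = k**2 + 13*k/9 + 1.
f must satisfy (1)·f(k+1) − (1)·f(k) = k**2 + 13*k/9 + 1.
From deg A=0, deg B=0, deg C=2: d=3.
Coefficient equations give f(k) = k*(3*k**2 + 2*k + 4)/9.
Get s_k = R·t_k = k*(3*k**2 + 2*k + 4) with R(k) = B(k−1)f(k)/C(k) = k*(3*k**2 + 2*k + 4)/(9*k**2 + 13*k + 9).
Δs = 9*k**2 + 13*k + 9, as required.
Σ_(k=1)^n t_k = s_(n+1) − s_(1) = (3*n**3 + 11*n**2 + 17*n + 9) − (9), i.e. n*(3*n**2 + 11*n + 17).

S(n) = n*(3*n**2 + 11*n + 17)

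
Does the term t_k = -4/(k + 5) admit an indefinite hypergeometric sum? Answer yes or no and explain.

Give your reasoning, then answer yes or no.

No; the coefficient equations for f are inconsistent.

r(k) = (k + 5)/(k + 6) after simplifying.
Gosper form: A/B · C(k+1)/C(k) with A=k + 5, B=k + 6, C=1.
Need (k + 5)·f(k+1) − (k + 5)·f(k) = 1.
Degrees (1,1,0) ⇒ d ≤ 0.
f = c0 ⇒ A·f(k+1) − B(k−1)·f(k) − C = -1. The system {-1 = 0} is inconsistent; no antidifference.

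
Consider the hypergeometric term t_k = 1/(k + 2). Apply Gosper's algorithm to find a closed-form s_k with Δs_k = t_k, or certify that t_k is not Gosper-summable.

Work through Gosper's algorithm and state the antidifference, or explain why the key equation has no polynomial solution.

no hypergeometric antidifference exists

Ratio r(k) = (k + 2)/(k + 3).
So A=k + 2 and B=k + 3, with C=1.
Solve (k + 2)·f(k+1) − (k + 2)·f(k) = 1.
d = 0 from the (1,1,0) case.
Write f(k) = c0. Then LHS − RHS = -1, requiring -1 = 0: contradictory. No certificate.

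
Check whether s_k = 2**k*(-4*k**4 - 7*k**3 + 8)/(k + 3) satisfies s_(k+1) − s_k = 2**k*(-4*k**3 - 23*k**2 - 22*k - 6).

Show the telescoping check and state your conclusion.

Invalid: residual 2**k*(4*k**4 + 31*k**3 + 92*k**2 + 70*k + 22)/(k**2 + 7*k + 12) ≠ 0.

s_(k+1) = 2**(k + 1)*(-4*(k + 1)**4 - 7*(k + 1)**3 + 8)/(k + 4)
s_(k+1) − s_k = 2**k*(-4*k**5 - 47*k**4 - 200*k**3 - 344*k**2 - 236*k - 50)/(k**2 + 7*k + 12)
(s_(k+1) − s_k) − t_k = 2**k*(4*k**4 + 31*k**3 + 92*k**2 + 70*k + 22)/(k**2 + 7*k + 12)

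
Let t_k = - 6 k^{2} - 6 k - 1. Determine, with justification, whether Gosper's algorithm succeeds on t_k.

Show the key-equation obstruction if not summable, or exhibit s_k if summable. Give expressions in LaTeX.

Yes. s_k = - 2 k^{3} + k.

Ratio r(k) = (6*k**2 + 18*k + 13)/(6*k**2 + 6*k + 1).
Take A(k)=1, B(k)=1, C(k)=k**2 + k + 1/6.
Set up (1)·f(k+1) − (1)·f(k) − (k**2 + k + 1/6) = 0.
Degrees (0,0,2) ⇒ d ≤ 3.
A polynomial solution: f(k) = k*(2*k**2 - 1)/6.
Then R = B(k−1)f/C = k*(2*k**2 - 1)/(6*k**2 + 6*k + 1), so s_k = R(k)·t_k = -2*k**3 + k.
Check: Δs_k = -6*k**2 - 6*k - 1. ✓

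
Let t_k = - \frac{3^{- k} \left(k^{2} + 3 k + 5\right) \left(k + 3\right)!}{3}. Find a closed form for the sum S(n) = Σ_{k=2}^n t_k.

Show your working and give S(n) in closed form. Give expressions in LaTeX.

S(n) = 40 - \frac{3^{- n} n \left(n + 4\right)!}{3} - \frac{2 \cdot 3^{- n} \left(n + 4\right)!}{3}

Compute t_(k+1)/t_k: get (k + 4)*(3*k + (k + 1)**2 + 8)/(3*(k**2 + 3*k + 5)).
A = k/3 + 4/3, B = 1, C = k**2 + 3*k + 5.
Key eq: (k/3 + 4/3)·f(k+1) = (1)·f(k) + (k**2 + 3*k + 5).
Bound: deg f ≤ 1.
Match coefficients ⇒ f(k) = 3*(k + 1).
Then R = B(k−1)f/C = 3*(k + 1)/(k**2 + 3*k + 5), so s_k = R(k)·t_k = -(k + 1)*factorial(k + 3)/3**k.
s_(k+1) − s_k = -(k**2 + 3*k + 5)*factorial(k + 3)/(3*3**k) = t_k.
Σ_(k=2)^n t_k = s_(n+1) − s_(2) = (-3**(-n - 1)*(n + 2)*factorial(n + 4)) − (-40), i.e. 40 - n*factorial(n + 4)/(3*3**n) - 2*factorial(n + 4)/(3*3**n).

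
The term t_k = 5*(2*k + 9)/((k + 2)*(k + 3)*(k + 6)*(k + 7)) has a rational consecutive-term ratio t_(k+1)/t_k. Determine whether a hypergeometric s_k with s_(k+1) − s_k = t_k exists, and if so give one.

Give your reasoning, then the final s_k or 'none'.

Compute t_(k+1)/t_k: get (k + 2)*(k + 6)*(2*k + 11)/((k + 4)*(k + 8)*(2*k + 9)).
Normal form (A,B,C) = (k + 2, k + 8, k**3 + 27*k**2/2 + 121*k/2 + 90).
Key eq: (k + 2)·f(k+1) = (k + 7)·f(k) + (k**3 + 27*k**2/2 + 121*k/2 + 90).
d = 5 from the (1,1,3) case.
Solve for f: f(k) = k*(k + 3)*(k + 4)*(k + 5)*(k + 8)/24 (degree 5 ≤ 5).
Get s_k = R·t_k = 5*k*(k + 8)/(12*(k**2 + 8*k + 12)) with R(k) = B(k−1)f(k)/C(k) = k*(k + 3)*(k + 7)*(k + 8)/(12*(2*k + 9)).
s_(k+1) − s_k = 5*(2*k + 9)/(k**4 + 18*k**3 + 113*k**2 + 288*k + 252) = t_k.

s_k = 5*k*(k + 8)/(12*(k**2 + 8*k + 12))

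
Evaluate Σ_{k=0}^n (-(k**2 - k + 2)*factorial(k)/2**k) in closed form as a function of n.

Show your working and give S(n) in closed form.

S(n) = -2 - n*factorial(n + 1)/2**n

Ratio r(k) = (k + 1)*(-k + (k + 1)**2 + 1)/(2*(k**2 - k + 2)).
Take A(k)=k/2 + 1/2, B(k)=1, C(k)=k**2 - k + 2.
f must satisfy (k/2 + 1/2)·f(k+1) − (1)·f(k) = k**2 - k + 2.
d = 1 from the (1,0,2) case.
Match coefficients ⇒ f(k) = 2*(k - 1).
Get s_k = R·t_k = -2**(1 - k)*(k - 1)*factorial(k) with R(k) = B(k−1)f(k)/C(k) = 2*(k - 1)/(k**2 - k + 2).
Check: Δs_k = -(k**2 - k + 2)*factorial(k)/2**k. ✓
Σ_(k=0)^n t_k = s_(n+1) − s_(0) = (-n*factorial(n + 1)/2**n) − (2), i.e. -2 - n*factorial(n + 1)/2**n.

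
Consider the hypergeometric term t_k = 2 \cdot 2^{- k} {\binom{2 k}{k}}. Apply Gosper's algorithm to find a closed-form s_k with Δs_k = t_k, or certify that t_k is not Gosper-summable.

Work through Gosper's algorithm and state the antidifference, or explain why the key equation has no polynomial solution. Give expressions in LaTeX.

not Gosper-summable; s_k does not exist

The ratio is (2*k + 1)/(k + 1).
Take A(k)=2*k + 1, B(k)=k + 1, C(k)=1.
f must satisfy (2*k + 1)·f(k+1) − (k)·f(k) = 1.
d = -1 from the (1,1,0) case.
Bound -1 < 0, so the key equation has no polynomial solution.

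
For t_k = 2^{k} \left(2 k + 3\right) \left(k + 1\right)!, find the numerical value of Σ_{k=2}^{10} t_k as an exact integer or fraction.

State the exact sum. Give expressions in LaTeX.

The ratio is 2*(k + 2)*(2*k + 5)/(2*k + 3).
Factor: A=2*k + 4; B=1; C=k + 3/2.
Need (2*k + 4)·f(k+1) − (1)·f(k) = k + 3/2.
Bound: deg f ≤ 0.
Solving with deg f ≤ 0: f(k) = 1/2.
R(k) = B(k−1)·f(k)/C(k) = 1/(2*k + 3); s_k = R·t_k = 2**k*factorial(k + 1).
Δs = 2**k*(2*k + 3)*factorial(k + 1), as required.
Telescoping: Σ = s_(11) − s_(2) = 980995276800 − (24) = 980995276776.

Σ = 980995276776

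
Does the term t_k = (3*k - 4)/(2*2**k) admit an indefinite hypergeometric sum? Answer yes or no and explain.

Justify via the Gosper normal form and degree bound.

Yes. s_k = (1 - 3*k)/2**k.

Ratio r(k) = (3*k - 1)/(2*(3*k - 4)).
Factor: A=1/2; B=1; C=k - 4/3.
f must satisfy (1/2)·f(k+1) − (1)·f(k) = k - 4/3.
Bound: deg f ≤ 1.
Solving with deg f ≤ 1: f(k) = -2*(3*k - 1)/3.
Then R = B(k−1)f/C = -2*(3*k - 1)/(3*k - 4), so s_k = R(k)·t_k = (1 - 3*k)/2**k.
Δs = (3*k - 4)/(2*2**k), as required.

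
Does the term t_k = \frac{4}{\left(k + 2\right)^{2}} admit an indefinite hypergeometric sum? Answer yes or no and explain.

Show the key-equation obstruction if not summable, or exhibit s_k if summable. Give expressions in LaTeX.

No. Not Gosper-summable.

Step 1: r(k) = (k + 2)**2/(k + 3)**2.
A = k**2 + 4*k + 4, B = k**2 + 6*k + 9, C = 1.
Solve (k**2 + 4*k + 4)·f(k+1) − (k**2 + 4*k + 4)·f(k) = 1.
From deg A=2, deg B=2, deg C=0: d=0.
Generic f = c0 gives residual -1; -1 = 0 cannot hold, so t_k is not Gosper-summable.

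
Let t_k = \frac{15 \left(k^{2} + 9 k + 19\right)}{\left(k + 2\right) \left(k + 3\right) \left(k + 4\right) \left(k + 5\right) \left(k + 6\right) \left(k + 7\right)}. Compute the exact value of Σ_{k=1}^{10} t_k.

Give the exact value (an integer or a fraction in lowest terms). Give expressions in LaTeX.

Compute t_(k+1)/t_k: get (k + 2)*(9*k + (k + 1)**2 + 28)/((k + 8)*(k**2 + 9*k + 19)).
Factor: A=k + 2; B=k + 8; C=k**2 + 9*k + 19.
Set up (k + 2)·f(k+1) − (k + 7)·f(k) − (k**2 + 9*k + 19) = 0.
From deg A=1, deg B=1, deg C=2: d=5.
Solve for f: f(k) = k*(k + 3)*(k + 5)*(k**2 + 12*k + 44)/144 (degree 5 ≤ 5).
Get s_k = R·t_k = 5*k*(k**2 + 12*k + 44)/(48*(k**3 + 12*k**2 + 44*k + 48)) with R(k) = B(k−1)f(k)/C(k) = k*(k + 3)*(k + 5)*(k + 7)*(k**2 + 12*k + 44)/(144*(k**2 + 9*k + 19)).
Check: Δs_k = 15*(k**2 + 9*k + 19)/(k**6 + 27*k**5 + 295*k**4 + 1665*k**3 + 5104*k**2 + 8028*k + 5040). ✓
Σ_(k=1)^(10) t_k = s_(11) − s_(1) = 363/3536 − (19/336) = 214/4641.

Σ = 214/4641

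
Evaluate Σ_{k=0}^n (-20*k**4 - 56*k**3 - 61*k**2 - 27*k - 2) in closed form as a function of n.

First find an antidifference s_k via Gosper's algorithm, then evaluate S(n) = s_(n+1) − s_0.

The ratio is (20*k**4 + 136*k**3 + 349*k**2 + 397*k + 166)/(20*k**4 + 56*k**3 + 61*k**2 + 27*k + 2).
So A=1 and B=1, with C=k**4 + 14*k**3/5 + 61*k**2/20 + 27*k/20 + 1/10.
Key eq: (1)·f(k+1) = (1)·f(k) + (k**4 + 14*k**3/5 + 61*k**2/20 + 27*k/20 + 1/10).
deg f ≤ 5 (via 0,0,4).
Solving with deg f ≤ 5: f(k) = k*(k + 1)*(4*k**3 - k - 2)/20.
R(k) = B(k−1)·f(k)/C(k) = k*(4*k**3 - k - 2)/(20*k**3 + 36*k**2 + 25*k + 2); s_k = R·t_k = k*(-4*k**4 - 4*k**3 + k**2 + 3*k + 2).
Check: Δs_k = -20*k**4 - 56*k**3 - 61*k**2 - 27*k - 2. ✓
Telescope: S(n) = s_(n+1) − s_(0) = -4*n**5 - 24*n**4 - 55*n**3 - 58*n**2 - 25*n - 2 − (0) = -4*n**5 - 24*n**4 - 55*n**3 - 58*n**2 - 25*n - 2.

S(n) = -4*n**5 - 24*n**4 - 55*n**3 - 58*n**2 - 25*n - 2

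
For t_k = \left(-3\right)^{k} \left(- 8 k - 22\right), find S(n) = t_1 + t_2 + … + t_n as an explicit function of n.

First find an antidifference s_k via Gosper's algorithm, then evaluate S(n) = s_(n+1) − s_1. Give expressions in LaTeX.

Compute t_(k+1)/t_k: get 3*(-4*k - 15)/(4*k + 11).
Gosper form: A/B · C(k+1)/C(k) with A=-3, B=1, C=k + 11/4.
f must satisfy (-3)·f(k+1) − (1)·f(k) = k + 11/4.
deg f ≤ 1 (via 0,0,1).
A polynomial solution: f(k) = -(k + 2)/4.
So s_k = (B(k−1)f/C)·t_k = (-(k + 2)/(4*k + 11))·t_k = 2*(-3)**k*(k + 2).
Check: Δs_k = (-3)**k*(-8*k - 22). ✓
Evaluate: s_(n+1) = (-3)**(n + 1)*(2*n + 6); subtract s_(1) = -18 ⇒ S(n) = -6*(-3)**n*n - 18*(-3)**n + 18.

S(n) = - 6 \left(-3\right)^{n} n - 18 \left(-3\right)^{n} + 18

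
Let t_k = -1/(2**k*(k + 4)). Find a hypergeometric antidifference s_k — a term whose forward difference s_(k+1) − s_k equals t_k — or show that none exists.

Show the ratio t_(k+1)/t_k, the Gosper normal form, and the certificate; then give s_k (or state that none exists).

t_(k+1)/t_k = (k + 4)/(2*(k + 5)).
So A=k/2 + 2 and B=k + 5, with C=1.
Need (k/2 + 2)·f(k+1) − (k + 4)·f(k) = 1.
deg f ≤ -1 (via 1,1,0).
Bound -1 < 0, so the key equation has no polynomial solution.

none (Gosper's algorithm certifies no s_k)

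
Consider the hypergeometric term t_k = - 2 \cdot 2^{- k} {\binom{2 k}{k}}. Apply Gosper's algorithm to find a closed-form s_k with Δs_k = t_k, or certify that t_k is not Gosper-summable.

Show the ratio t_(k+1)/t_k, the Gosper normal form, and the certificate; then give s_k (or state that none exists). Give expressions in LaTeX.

none (Gosper's algorithm certifies no s_k)

Compute t_(k+1)/t_k: get (2*k + 1)/(k + 1).
A = 2*k + 1, B = k + 1, C = 1.
Need (2*k + 1)·f(k+1) − (k)·f(k) = 1.
Bound: deg f ≤ -1.
Negative degree bound (-1): no f exists, t_k not Gosper-summable.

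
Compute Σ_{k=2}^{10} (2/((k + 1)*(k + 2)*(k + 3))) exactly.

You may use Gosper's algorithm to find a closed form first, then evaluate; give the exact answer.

Σ = 1/13

t_(k+1)/t_k = (k + 1)/(k + 4).
So A=k + 1 and B=k + 4, with C=1.
Key eq: (k + 1)·f(k+1) = (k + 3)·f(k) + (1).
deg f ≤ 2 (via 1,1,0).
Solve for f: f(k) = k*(k + 3)/4 (degree 2 ≤ 2).
Get s_k = R·t_k = k*(k + 3)/(2*(k + 1)*(k + 2)) with R(k) = B(k−1)f(k)/C(k) = k*(k + 3)**2/4.
Verify: 2/(k**3 + 6*k**2 + 11*k + 6) matches t_k.
Telescoping: Σ = s_(11) − s_(2) = 77/156 − (5/12) = 1/13.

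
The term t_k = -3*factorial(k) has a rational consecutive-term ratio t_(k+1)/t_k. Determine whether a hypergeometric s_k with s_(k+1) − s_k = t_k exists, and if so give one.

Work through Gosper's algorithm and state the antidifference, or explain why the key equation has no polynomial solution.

The ratio is k + 1.
So A=k + 1 and B=1, with C=1.
f must satisfy (k + 1)·f(k+1) − (1)·f(k) = 1.
Degrees (1,0,0) ⇒ d ≤ -1.
d = -1 < 0 ⇒ no nonzero polynomial f; not summable.

none (Gosper's algorithm certifies no s_k)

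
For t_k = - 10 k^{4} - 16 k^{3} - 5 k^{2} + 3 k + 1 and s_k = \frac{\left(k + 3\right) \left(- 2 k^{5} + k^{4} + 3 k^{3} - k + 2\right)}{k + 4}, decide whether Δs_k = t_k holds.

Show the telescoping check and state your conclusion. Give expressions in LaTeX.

Invalid: residual \frac{8 k^{5} + 57 k^{4} + 72 k^{3} + 17 k^{2} - 14 k - 2}{k^{2} + 9 k + 20} ≠ 0.

s_(k+1) = (k + 4)*(-k - 2*(k + 1)**5 + (k + 1)**4 + 3*(k + 1)**3 + 1)/(k + 5)
s_(k+1) − s_k = (-10*k**6 - 98*k**5 - 292*k**4 - 290*k**3 - 55*k**2 + 55*k + 18)/(k**2 + 9*k + 20)
(s_(k+1) − s_k) − t_k = (8*k**5 + 57*k**4 + 72*k**3 + 17*k**2 - 14*k - 2)/(k**2 + 9*k + 20)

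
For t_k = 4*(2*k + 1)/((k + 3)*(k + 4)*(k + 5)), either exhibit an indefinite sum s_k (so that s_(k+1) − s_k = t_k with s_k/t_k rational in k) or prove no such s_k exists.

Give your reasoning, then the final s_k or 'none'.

s_k = k*(7*k + 1)/(6*(k + 3)*(k + 4))

Compute t_(k+1)/t_k: get (k + 3)*(2*k + 3)/((k + 6)*(2*k + 1)).
Gosper form: A/B · C(k+1)/C(k) with A=k + 3, B=k + 6, C=k + 1/2.
Set up (k + 3)·f(k+1) − (k + 5)·f(k) − (k + 1/2) = 0.
From deg A=1, deg B=1, deg C=1: d=2.
Solve for f: f(k) = k*(7*k + 1)/48 (degree 2 ≤ 2).
Get s_k = R·t_k = k*(7*k + 1)/(6*(k + 3)*(k + 4)) with R(k) = B(k−1)f(k)/C(k) = k*(k + 5)*(7*k + 1)/(24*(2*k + 1)).
s_(k+1) − s_k = 4*(2*k + 1)/(k**3 + 12*k**2 + 47*k + 60) = t_k.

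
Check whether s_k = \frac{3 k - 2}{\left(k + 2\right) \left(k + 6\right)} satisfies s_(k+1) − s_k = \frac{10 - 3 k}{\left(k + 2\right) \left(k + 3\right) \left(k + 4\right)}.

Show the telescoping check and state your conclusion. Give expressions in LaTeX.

s_(k+1) = (3*k + 1)/((k + 3)*(k + 7))
s_(k+1) − s_k = (-3*k**2 + k + 54)/(k**4 + 18*k**3 + 113*k**2 + 288*k + 252)
(s_(k+1) − s_k) − t_k = 6*(3*k**2 + 9*k - 34)/(k**5 + 22*k**4 + 185*k**3 + 740*k**2 + 1404*k + 1008)

Invalid: residual \frac{6 \left(3 k^{2} + 9 k - 34\right)}{k^{5} + 22 k^{4} + 185 k^{3} + 740 k^{2} + 1404 k + 1008} ≠ 0.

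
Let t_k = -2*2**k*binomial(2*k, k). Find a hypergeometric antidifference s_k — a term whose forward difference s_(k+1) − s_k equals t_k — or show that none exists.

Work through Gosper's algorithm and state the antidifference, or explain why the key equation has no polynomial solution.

Compute t_(k+1)/t_k: get 4*(2*k + 1)/(k + 1).
Take A(k)=8*k + 4, B(k)=k + 1, C(k)=1.
Key eq: (8*k + 4)·f(k+1) = (k)·f(k) + (1).
d = -1 from the (1,1,0) case.
deg f ≤ -1 is impossible — no certificate.

none (Gosper's algorithm certifies no s_k)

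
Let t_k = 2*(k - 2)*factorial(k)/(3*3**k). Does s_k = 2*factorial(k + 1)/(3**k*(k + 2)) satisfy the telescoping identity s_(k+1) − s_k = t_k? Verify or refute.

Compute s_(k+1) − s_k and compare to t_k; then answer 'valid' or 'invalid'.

s_(k+1) = 2*factorial(k + 2)/(3*3**k*(k + 3))
s_(k+1) − s_k = 2*(k**2 + k - 5)*factorial(k + 1)/(3*3**k*(k + 2)*(k + 3))
(s_(k+1) − s_k) − t_k = -2*(k**2 - 7)*factorial(k)/(3*3**k*(k + 2)*(k + 3))

Invalid: residual -2*(k**2 - 7)*factorial(k)/(3*3**k*(k + 2)*(k + 3)) ≠ 0.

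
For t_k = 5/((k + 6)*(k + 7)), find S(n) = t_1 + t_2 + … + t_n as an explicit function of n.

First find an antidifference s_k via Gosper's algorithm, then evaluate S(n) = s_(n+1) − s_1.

The ratio is (k + 6)/(k + 8).
So A=k + 6 and B=k + 8, with C=1.
f must satisfy (k + 6)·f(k+1) − (k + 7)·f(k) = 1.
d = 1 from the (1,1,0) case.
Solve for f: f(k) = k/6 (degree 1 ≤ 1).
Certificate R = B(k−1)f/C = k*(k + 7)/6 gives s_k = 5*k/(6*(k + 6)).
Verify: 5/(k**2 + 13*k + 42) matches t_k.
Telescope: S(n) = s_(n+1) − s_(1) = 5*(n + 1)/(6*(n + 7)) − (5/42) = 5*n/(7*(n + 7)).

S(n) = 5*n/(7*(n + 7))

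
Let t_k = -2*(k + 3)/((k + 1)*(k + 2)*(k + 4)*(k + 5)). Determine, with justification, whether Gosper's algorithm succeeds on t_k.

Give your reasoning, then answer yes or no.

Ratio r(k) = (k + 1)*(k + 4)**2/((k + 3)**2*(k + 6)).
Take A(k)=k + 1, B(k)=k + 6, C(k)=k**2 + 6*k + 9.
Key eq: (k + 1)·f(k+1) = (k + 5)·f(k) + (k**2 + 6*k + 9).
Degrees (1,1,2) ⇒ d ≤ 4.
Coefficient equations give f(k) = k*(k + 2)*(k + 3)*(k + 5)/8.
Get s_k = R·t_k = k*(-k - 5)/(4*(k**2 + 5*k + 4)) with R(k) = B(k−1)f(k)/C(k) = k*(k + 2)*(k + 5)**2/(8*(k + 3)).
Δs = 2*(-k - 3)/(k**4 + 12*k**3 + 49*k**2 + 78*k + 40), as required.

Yes. s_k = k*(-k - 5)/(4*(k**2 + 5*k + 4)).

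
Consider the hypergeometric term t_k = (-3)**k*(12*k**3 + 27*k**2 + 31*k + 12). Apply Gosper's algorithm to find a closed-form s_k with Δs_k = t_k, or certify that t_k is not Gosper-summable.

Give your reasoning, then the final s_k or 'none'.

s_k = -(-3)**k*k*(3*k**2 + 1)

Step 1: r(k) = 3*(-12*k**3 - 63*k**2 - 121*k - 82)/(12*k**3 + 27*k**2 + 31*k + 12).
So A=-3 and B=1, with C=k**3 + 9*k**2/4 + 31*k/12 + 1.
f must satisfy (-3)·f(k+1) − (1)·f(k) = k**3 + 9*k**2/4 + 31*k/12 + 1.
Degrees (0,0,3) ⇒ d ≤ 3.
A polynomial solution: f(k) = -k*(3*k**2 + 1)/12.
R(k) = B(k−1)·f(k)/C(k) = -k*(3*k**2 + 1)/(12*k**3 + 27*k**2 + 31*k + 12); s_k = R·t_k = -(-3)**k*k*(3*k**2 + 1).
s_(k+1) − s_k = (-3)**k*(12*k**3 + 27*k**2 + 31*k + 12) = t_k.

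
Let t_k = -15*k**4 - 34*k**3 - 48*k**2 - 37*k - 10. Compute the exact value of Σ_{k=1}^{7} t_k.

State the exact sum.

Σ = -104622

r(k) = (15*k**4 + 94*k**3 + 240*k**2 + 295*k + 144)/(15*k**4 + 34*k**3 + 48*k**2 + 37*k + 10) after simplifying.
A = 1, B = 1, C = k**4 + 34*k**3/15 + 16*k**2/5 + 37*k/15 + 2/3.
Key eq: (1)·f(k+1) = (1)·f(k) + (k**4 + 34*k**3/15 + 16*k**2/5 + 37*k/15 + 2/3).
deg f ≤ 5 (via 0,0,4).
Coefficient equations give f(k) = k*(3*k**4 + k**3 + 4*k**2 + 3*k - 1)/15.
Get s_k = R·t_k = k*(-3*k**4 - k**3 - 4*k**2 - 3*k + 1) with R(k) = B(k−1)f(k)/C(k) = k*(3*k**4 + k**3 + 4*k**2 + 3*k - 1)/(15*k**4 + 34*k**3 + 48*k**2 + 37*k + 10).
Δs = -15*k**4 - 34*k**3 - 48*k**2 - 37*k - 10, as required.
Evaluate s at k=8 and k=1: -104632 and -10; difference -104622.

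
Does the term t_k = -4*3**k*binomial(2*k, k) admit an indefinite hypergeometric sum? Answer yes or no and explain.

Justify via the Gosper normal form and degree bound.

No — t_k has no hypergeometric antidifference.

Ratio r(k) = 6*(2*k + 1)/(k + 1).
Normal form (A,B,C) = (12*k + 6, k + 1, 1).
Need (12*k + 6)·f(k+1) − (k)·f(k) = 1.
From deg A=1, deg B=1, deg C=0: d=-1.
deg f ≤ -1 is impossible — no certificate.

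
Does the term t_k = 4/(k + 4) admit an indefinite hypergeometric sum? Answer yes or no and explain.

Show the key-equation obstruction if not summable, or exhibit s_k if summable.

No — key equation has no polynomial f.

r(k) = (k + 4)/(k + 5) after simplifying.
Gosper form: A/B · C(k+1)/C(k) with A=k + 4, B=k + 5, C=1.
Set up (k + 4)·f(k+1) − (k + 4)·f(k) − (1) = 0.
Bound: deg f ≤ 0.
f = c0 ⇒ A·f(k+1) − B(k−1)·f(k) − C = -1. The system {-1 = 0} is inconsistent; no antidifference.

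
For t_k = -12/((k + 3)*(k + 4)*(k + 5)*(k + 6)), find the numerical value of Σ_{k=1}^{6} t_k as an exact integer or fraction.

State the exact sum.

Compute t_(k+1)/t_k: get (k + 3)/(k + 7).
Factor: A=k + 3; B=k + 7; C=1.
f must satisfy (k + 3)·f(k+1) − (k + 6)·f(k) = 1.
d = 3 from the (1,1,0) case.
A polynomial solution: f(k) = k*(k**2 + 12*k + 47)/180.
Get s_k = R·t_k = k*(-k**2 - 12*k - 47)/(15*(k + 3)*(k + 4)*(k + 5)) with R(k) = B(k−1)f(k)/C(k) = k*(k + 6)*(k**2 + 12*k + 47)/180.
Δs = -12/(k**4 + 18*k**3 + 119*k**2 + 342*k + 360), as required.
Telescoping: Σ = s_(7) − s_(1) = -7/110 − (-1/30) = -1/33.

Σ = -1/33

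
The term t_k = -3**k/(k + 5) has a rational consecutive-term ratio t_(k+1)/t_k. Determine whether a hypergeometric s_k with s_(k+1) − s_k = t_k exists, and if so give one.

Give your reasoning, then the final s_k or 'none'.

none — t_k is not Gosper-summable

Compute t_(k+1)/t_k: get 3*(k + 5)/(k + 6).
Gosper form: A/B · C(k+1)/C(k) with A=3*k + 15, B=k + 6, C=1.
Need (3*k + 15)·f(k+1) − (k + 5)·f(k) = 1.
Degrees (1,1,0) ⇒ d ≤ -1.
deg f ≤ -1 is impossible — no certificate.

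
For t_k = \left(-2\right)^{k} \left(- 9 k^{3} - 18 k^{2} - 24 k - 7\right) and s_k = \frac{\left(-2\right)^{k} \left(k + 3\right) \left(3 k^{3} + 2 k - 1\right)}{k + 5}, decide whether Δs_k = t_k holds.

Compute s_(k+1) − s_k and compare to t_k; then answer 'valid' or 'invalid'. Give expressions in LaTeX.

s_(k+1) = (-2)**(k + 1)*(k + 4)*(2*k + 3*(k + 1)**3 + 1)/(k + 6)
s_(k+1) − s_k = (-2)**k*(-9*k**5 - 99*k**4 - 360*k**3 - 583*k**2 - 539*k - 142)/(k**2 + 11*k + 30)
(s_(k+1) − s_k) − t_k = 2*(-2)**k*(9*k**4 + 66*k**3 + 114*k**2 + 129*k + 34)/(k**2 + 11*k + 30)

Invalid: residual \frac{2 \left(-2\right)^{k} \left(9 k^{4} + 66 k^{3} + 114 k^{2} + 129 k + 34\right)}{k^{2} + 11 k + 30} ≠ 0.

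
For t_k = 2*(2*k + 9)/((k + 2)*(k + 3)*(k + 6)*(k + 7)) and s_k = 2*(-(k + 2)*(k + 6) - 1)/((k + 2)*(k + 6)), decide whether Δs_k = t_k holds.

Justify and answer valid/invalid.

Valid: the claim telescopes to t_k.

s_(k+1) = 2*(-(k + 3)*(k + 7) - 1)/((k + 3)*(k + 7))
s_(k+1) − s_k = 2*(2*k + 9)/(k**4 + 18*k**3 + 113*k**2 + 288*k + 252)
(s_(k+1) − s_k) − t_k = 0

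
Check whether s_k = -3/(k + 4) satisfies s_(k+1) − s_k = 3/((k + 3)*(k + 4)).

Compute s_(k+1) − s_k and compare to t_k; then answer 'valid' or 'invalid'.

s_(k+1) = -3/(k + 5)
s_(k+1) − s_k = 3/((k + 4)*(k + 5))
(s_(k+1) − s_k) − t_k = -6/(k**3 + 12*k**2 + 47*k + 60)

Invalid: residual -6/(k**3 + 12*k**2 + 47*k + 60) ≠ 0.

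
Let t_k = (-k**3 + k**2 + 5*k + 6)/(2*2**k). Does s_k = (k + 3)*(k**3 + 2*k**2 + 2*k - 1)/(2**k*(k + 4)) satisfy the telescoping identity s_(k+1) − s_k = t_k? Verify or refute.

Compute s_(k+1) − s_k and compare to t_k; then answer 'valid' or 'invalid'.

Invalid: residual (k**4 + 5*k**3 - 5*k**2 - 22*k - 26)/(2*2**k*(k**2 + 9*k + 20)) ≠ 0.

s_(k+1) = (k**4 + 9*k**3 + 29*k**2 + 40*k + 16)/(2*2**k*(k + 5))
s_(k+1) − s_k = (-k**5 - 7*k**4 - k**3 + 66*k**2 + 132*k + 94)/(2*2**k*(k**2 + 9*k + 20))
(s_(k+1) − s_k) − t_k = (k**4 + 5*k**3 - 5*k**2 - 22*k - 26)/(2*2**k*(k**2 + 9*k + 20))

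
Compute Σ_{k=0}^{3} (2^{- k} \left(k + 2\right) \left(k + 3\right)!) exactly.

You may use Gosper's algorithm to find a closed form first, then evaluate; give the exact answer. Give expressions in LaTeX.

Compute t_(k+1)/t_k: get (k + 3)*(k + 4)/(2*(k + 2)).
A = k/2 + 2, B = 1, C = k + 2.
f must satisfy (k/2 + 2)·f(k+1) − (1)·f(k) = k + 2.
deg f ≤ 0 (via 1,0,1).
Coefficient equations give f(k) = 2.
Certificate R = B(k−1)f/C = 2/(k + 2) gives s_k = 2**(1 - k)*factorial(k + 3).
s_(k+1) − s_k = (k + 2)*factorial(k + 3)/2**k = t_k.
Telescoping: Σ = s_(4) − s_(0) = 630 − (12) = 618.

Σ = 618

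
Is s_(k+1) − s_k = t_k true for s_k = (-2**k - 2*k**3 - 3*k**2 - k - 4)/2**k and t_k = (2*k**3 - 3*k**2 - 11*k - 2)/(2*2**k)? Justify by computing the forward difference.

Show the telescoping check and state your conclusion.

valid (s_(k+1) − s_k reduces to t_k)

s_(k+1) = (-2*2**k - 2*k**3 - 9*k**2 - 13*k - 10)/(2*2**k)
s_(k+1) − s_k = (2*k**3 - 3*k**2 - 11*k - 2)/(2*2**k)
(s_(k+1) − s_k) − t_k = 0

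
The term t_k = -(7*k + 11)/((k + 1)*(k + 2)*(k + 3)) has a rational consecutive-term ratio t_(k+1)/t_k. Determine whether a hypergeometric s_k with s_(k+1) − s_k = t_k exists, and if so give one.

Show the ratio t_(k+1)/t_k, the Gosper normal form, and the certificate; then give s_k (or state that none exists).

s_k = k*(-9*k - 13)/(2*(k + 1)*(k + 2))

The ratio is (k + 1)*(7*k + 18)/((k + 4)*(7*k + 11)).
A = k + 1, B = k + 4, C = k + 11/7.
f must satisfy (k + 1)·f(k+1) − (k + 3)·f(k) = k + 11/7.
From deg A=1, deg B=1, deg C=1: d=2.
Solve for f: f(k) = k*(9*k + 13)/14 (degree 2 ≤ 2).
R(k) = B(k−1)·f(k)/C(k) = k*(k + 3)*(9*k + 13)/(2*(7*k + 11)); s_k = R·t_k = k*(-9*k - 13)/(2*(k + 1)*(k + 2)).
s_(k+1) − s_k = (-7*k - 11)/(k**3 + 6*k**2 + 11*k + 6) = t_k.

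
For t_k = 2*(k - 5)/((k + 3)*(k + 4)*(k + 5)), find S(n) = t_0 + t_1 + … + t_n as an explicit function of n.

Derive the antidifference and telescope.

r(k) = (k - 4)*(k + 3)/((k - 5)*(k + 6)) after simplifying.
A = k + 3, B = k + 6, C = k - 5.
f must satisfy (k + 3)·f(k+1) − (k + 5)·f(k) = k - 5.
deg f ≤ 2 (via 1,1,1).
Solving with deg f ≤ 2: f(k) = -k*(k + 19)/12.
Get s_k = R·t_k = k*(-k - 19)/(6*(k + 3)*(k + 4)) with R(k) = B(k−1)f(k)/C(k) = -k*(k + 5)*(k + 19)/(12*(k - 5)).
Verify: 2*(k - 5)/(k**3 + 12*k**2 + 47*k + 60) matches t_k.
s_(n+1) = (-n**2 - 21*n - 20)/(6*(n**2 + 9*n + 20)) and s_(0) = 0, so S(n) = (-n**2 - 21*n - 20)/(6*(n**2 + 9*n + 20)).

S(n) = (-n**2 - 21*n - 20)/(6*(n**2 + 9*n + 20))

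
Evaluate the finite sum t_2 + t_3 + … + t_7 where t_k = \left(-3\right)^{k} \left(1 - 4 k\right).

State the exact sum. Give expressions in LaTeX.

Σ = 45918

Ratio r(k) = 3*(-4*k - 3)/(4*k - 1).
A = -3, B = 1, C = k - 1/4.
Set up (-3)·f(k+1) − (1)·f(k) − (k - 1/4) = 0.
Degrees (0,0,1) ⇒ d ≤ 1.
Solving with deg f ≤ 1: f(k) = -(k - 1)/4.
Get s_k = R·t_k = (-3)**k*(k - 1) with R(k) = B(k−1)f(k)/C(k) = -(k - 1)/(4*k - 1).
s_(k+1) − s_k = (-3)**k*(1 - 4*k) = t_k.
Sum = s_(8) − s_(2); s_(8) = 45927, s_(2) = 9 ⇒ 45918.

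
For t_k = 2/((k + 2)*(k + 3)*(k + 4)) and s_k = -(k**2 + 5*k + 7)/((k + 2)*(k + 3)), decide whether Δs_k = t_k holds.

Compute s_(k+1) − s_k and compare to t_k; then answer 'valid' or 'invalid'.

s_(k+1) = (-5*k - (k + 1)**2 - 12)/((k + 3)*(k + 4))
s_(k+1) − s_k = 2/(k**3 + 9*k**2 + 26*k + 24)
(s_(k+1) − s_k) − t_k = 0

Valid — Δs_k = t_k.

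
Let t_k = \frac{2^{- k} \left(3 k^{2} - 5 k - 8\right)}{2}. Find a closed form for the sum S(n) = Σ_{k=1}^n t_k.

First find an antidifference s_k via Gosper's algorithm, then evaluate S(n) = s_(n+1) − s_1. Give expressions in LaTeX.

S(n) = 2^{- n - 1} n \left(- 3 n - 7\right)

The ratio is (3*k**2 + k - 10)/(2*(3*k**2 - 5*k - 8)).
Gosper form: A/B · C(k+1)/C(k) with A=1/2, B=1, C=k**2 - 5*k/3 - 8/3.
f must satisfy (1/2)·f(k+1) − (1)·f(k) = k**2 - 5*k/3 - 8/3.
From deg A=0, deg B=0, deg C=2: d=2.
Solve for f: f(k) = -2*(k - 1)*(3*k + 4)/3 (degree 2 ≤ 2).
Certificate R = B(k−1)f/C = -2*(k - 1)*(3*k + 4)/((k + 1)*(3*k - 8)) gives s_k = (-3*k**2 - k + 4)/2**k.
s_(k+1) − s_k = (3*k**2 - 5*k - 8)/(2*2**k) = t_k.
s_(n+1) = 2**(-n - 1)*n*(-3*n - 7) and s_(1) = 0, so S(n) = 2**(-n - 1)*n*(-3*n - 7).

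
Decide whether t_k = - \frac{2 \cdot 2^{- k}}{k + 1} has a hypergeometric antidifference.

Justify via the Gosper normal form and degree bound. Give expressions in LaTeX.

No; the degree bound rules out any f.

Ratio r(k) = (k + 1)/(2*(k + 2)).
So A=k/2 + 1/2 and B=k + 2, with C=1.
Set up (k/2 + 1/2)·f(k+1) − (k + 1)·f(k) − (1) = 0.
From deg A=1, deg B=1, deg C=0: d=-1.
deg f ≤ -1 is impossible — no certificate.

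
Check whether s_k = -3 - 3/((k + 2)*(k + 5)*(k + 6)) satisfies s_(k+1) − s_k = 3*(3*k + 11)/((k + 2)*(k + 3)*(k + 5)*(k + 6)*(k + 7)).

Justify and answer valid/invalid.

Valid: the claim telescopes to t_k.

s_(k+1) = -3 - 3/((k + 3)*(k + 6)*(k + 7))
s_(k+1) − s_k = 3*(3*k + 11)/(k**5 + 23*k**4 + 203*k**3 + 853*k**2 + 1692*k + 1260)
(s_(k+1) − s_k) − t_k = 0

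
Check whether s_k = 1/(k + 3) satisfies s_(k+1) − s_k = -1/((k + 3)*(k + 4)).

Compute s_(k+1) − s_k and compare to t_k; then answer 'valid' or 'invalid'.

Valid: the claim telescopes to t_k.

s_(k+1) = 1/(k + 4)
s_(k+1) − s_k = -1/((k + 3)*(k + 4))
(s_(k+1) − s_k) − t_k = 0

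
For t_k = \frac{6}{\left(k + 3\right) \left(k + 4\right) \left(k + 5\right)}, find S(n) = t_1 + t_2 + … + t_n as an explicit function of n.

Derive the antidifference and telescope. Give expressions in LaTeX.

S(n) = \frac{3 n \left(n + 9\right)}{20 \left(n^{2} + 9 n + 20\right)}

t_(k+1)/t_k = (k + 3)/(k + 6).
So A=k + 3 and B=k + 6, with C=1.
f must satisfy (k + 3)·f(k+1) − (k + 5)·f(k) = 1.
From deg A=1, deg B=1, deg C=0: d=2.
A polynomial solution: f(k) = k*(k + 7)/24.
Certificate R = B(k−1)f/C = k*(k + 5)*(k + 7)/24 gives s_k = k*(k + 7)/(4*(k + 3)*(k + 4)).
s_(k+1) − s_k = 6/(k**3 + 12*k**2 + 47*k + 60) = t_k.
s_(n+1) = (n**2 + 9*n + 8)/(4*(n**2 + 9*n + 20)) and s_(1) = 1/10, so S(n) = 3*n*(n + 9)/(20*(n**2 + 9*n + 20)).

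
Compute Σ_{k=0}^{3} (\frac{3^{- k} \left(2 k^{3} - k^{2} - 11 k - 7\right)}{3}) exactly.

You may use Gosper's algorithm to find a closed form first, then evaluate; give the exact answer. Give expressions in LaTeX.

t_(k+1)/t_k = (2*k**3 + 5*k**2 - 7*k - 17)/(3*(2*k**3 - k**2 - 11*k - 7)).
Factor: A=1/3; B=1; C=k**3 - k**2/2 - 11*k/2 - 7/2.
Solve (1/3)·f(k+1) − (1)·f(k) = k**3 - k**2/2 - 11*k/2 - 7/2.
Bound: deg f ≤ 3.
Coefficient equations give f(k) = -3*(k**3 + k**2 - 3*k - 4)/2.
R(k) = B(k−1)·f(k)/C(k) = -3*(k**3 + k**2 - 3*k - 4)/(2*k**3 - k**2 - 11*k - 7); s_k = R·t_k = (-k**3 - k**2 + 3*k + 4)/3**k.
Check: Δs_k = (2*k**3 - k**2 - 11*k - 7)/(3*3**k). ✓
Telescoping: Σ = s_(4) − s_(0) = -64/81 − (4) = -388/81.

Σ = -388/81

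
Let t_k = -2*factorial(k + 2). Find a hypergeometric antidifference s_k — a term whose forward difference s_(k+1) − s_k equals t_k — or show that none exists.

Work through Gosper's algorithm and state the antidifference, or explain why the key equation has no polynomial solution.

The ratio is k + 3.
A = k + 3, B = 1, C = 1.
f must satisfy (k + 3)·f(k+1) − (1)·f(k) = 1.
From deg A=1, deg B=0, deg C=0: d=-1.
d = -1 < 0 ⇒ no nonzero polynomial f; not summable.

not Gosper-summable; s_k does not exist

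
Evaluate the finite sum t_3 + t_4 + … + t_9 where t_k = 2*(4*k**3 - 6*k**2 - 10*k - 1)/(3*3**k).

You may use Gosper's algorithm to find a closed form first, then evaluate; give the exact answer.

The ratio is (4*k**3 + 6*k**2 - 10*k - 13)/(3*(4*k**3 - 6*k**2 - 10*k - 1)).
Gosper form: A/B · C(k+1)/C(k) with A=1/3, B=1, C=k**3 - 3*k**2/2 - 5*k/2 - 1/4.
Set up (1/3)·f(k+1) − (1)·f(k) − (k**3 - 3*k**2/2 - 5*k/2 - 1/4) = 0.
d = 3 from the (0,0,3) case.
A polynomial solution: f(k) = -3*(4*k**3 - 4*k - 1)/8.
Get s_k = R·t_k = (-4*k**3 + 4*k + 1)/3**k with R(k) = B(k−1)f(k)/C(k) = -3*(4*k**3 - 4*k - 1)/(2*(4*k**3 - 6*k**2 - 10*k - 1)).
Verify: 2*(4*k**3 - 6*k**2 - 10*k - 1)/(3*3**k) matches t_k.
Evaluate s at k=10 and k=3: -3959/59049 and -95/27; difference 203806/59049.

Σ = 203806/59049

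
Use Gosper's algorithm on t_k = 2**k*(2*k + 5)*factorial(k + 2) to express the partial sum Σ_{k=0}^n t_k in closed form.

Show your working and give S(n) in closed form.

S(n) = 2*2**n*factorial(n + 3) - 2

r(k) = 2*(k + 3)*(2*k + 7)/(2*k + 5) after simplifying.
A = 2*k + 6, B = 1, C = k + 5/2.
Need (2*k + 6)·f(k+1) − (1)·f(k) = k + 5/2.
Bound: deg f ≤ 0.
Coefficient equations give f(k) = 1/2.
Then R = B(k−1)f/C = 1/(2*k + 5), so s_k = R(k)·t_k = 2**k*factorial(k + 2).
Δs = 2**k*(2*k + 5)*factorial(k + 2), as required.
Evaluate: s_(n+1) = 2**(n + 1)*factorial(n + 3); subtract s_(0) = 2 ⇒ S(n) = 2*2**n*factorial(n + 3) - 2.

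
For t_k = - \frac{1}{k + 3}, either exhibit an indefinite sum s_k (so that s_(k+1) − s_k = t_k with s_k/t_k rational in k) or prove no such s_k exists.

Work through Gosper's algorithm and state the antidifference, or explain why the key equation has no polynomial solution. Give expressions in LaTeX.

r(k) = (k + 3)/(k + 4) after simplifying.
So A=k + 3 and B=k + 4, with C=1.
f must satisfy (k + 3)·f(k+1) − (k + 3)·f(k) = 1.
Degrees (1,1,0) ⇒ d ≤ 0.
Put f(k) = c0: A·f(k+1) − B(k−1)·f(k) − C = -1; need -1 = 0 — inconsistent ⇒ no f, not summable.

not Gosper-summable; s_k does not exist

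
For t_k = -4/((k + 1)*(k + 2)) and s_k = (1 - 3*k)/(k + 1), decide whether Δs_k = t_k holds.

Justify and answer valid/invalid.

s_(k+1) = (-3*k - 2)/(k + 2)
s_(k+1) − s_k = -4/(k**2 + 3*k + 2)
(s_(k+1) − s_k) − t_k = 0

valid (s_(k+1) − s_k reduces to t_k)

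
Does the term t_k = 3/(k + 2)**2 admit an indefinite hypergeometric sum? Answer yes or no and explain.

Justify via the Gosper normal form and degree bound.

No — key equation has no polynomial f.

Compute t_(k+1)/t_k: get (k + 2)**2/(k + 3)**2.
So A=k**2 + 4*k + 4 and B=k**2 + 6*k + 9, with C=1.
Solve (k**2 + 4*k + 4)·f(k+1) − (k**2 + 4*k + 4)·f(k) = 1.
deg f ≤ 0 (via 2,2,0).
Generic f = c0 gives residual -1; -1 = 0 cannot hold, so t_k is not Gosper-summable.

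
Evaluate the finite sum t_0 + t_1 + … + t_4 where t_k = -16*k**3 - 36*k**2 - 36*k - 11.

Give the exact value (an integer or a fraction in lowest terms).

Step 1: r(k) = (16*k**3 + 84*k**2 + 156*k + 99)/(16*k**3 + 36*k**2 + 36*k + 11).
Normal form (A,B,C) = (1, 1, k**3 + 9*k**2/4 + 9*k/4 + 11/16).
Set up (1)·f(k+1) − (1)·f(k) − (k**3 + 9*k**2/4 + 9*k/4 + 11/16) = 0.
From deg A=0, deg B=0, deg C=3: d=4.
Solve for f: f(k) = k*(4*k**3 + 4*k**2 + 4*k - 1)/16 (degree 4 ≤ 4).
Certificate R = B(k−1)f/C = k*(4*k**3 + 4*k**2 + 4*k - 1)/((2*k + 1)*(8*k**2 + 14*k + 11)) gives s_k = k*(-4*k**3 - 4*k**2 - 4*k + 1).
s_(k+1) − s_k = -16*k**3 - 36*k**2 - 36*k - 11 = t_k.
Telescoping: Σ = s_(5) − s_(0) = -3095 − (0) = -3095.

Σ = -3095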